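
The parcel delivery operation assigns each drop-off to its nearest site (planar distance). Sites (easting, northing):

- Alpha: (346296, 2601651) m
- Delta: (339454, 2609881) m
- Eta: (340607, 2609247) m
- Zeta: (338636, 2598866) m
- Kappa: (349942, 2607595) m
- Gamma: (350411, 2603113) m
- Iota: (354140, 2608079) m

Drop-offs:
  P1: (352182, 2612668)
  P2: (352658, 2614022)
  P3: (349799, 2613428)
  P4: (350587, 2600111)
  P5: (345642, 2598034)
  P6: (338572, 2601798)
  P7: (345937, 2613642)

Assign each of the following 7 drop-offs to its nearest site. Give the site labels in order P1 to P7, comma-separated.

Iota, Iota, Kappa, Gamma, Alpha, Zeta, Eta

P1 → Iota (d²=24892685.00)
P2 → Iota (d²=37515573.00)
P3 → Kappa (d²=34044338.00)
P4 → Gamma (d²=9042980.00)
P5 → Alpha (d²=13510405.00)
P6 → Zeta (d²=8600720.00)
P7 → Eta (d²=47724925.00)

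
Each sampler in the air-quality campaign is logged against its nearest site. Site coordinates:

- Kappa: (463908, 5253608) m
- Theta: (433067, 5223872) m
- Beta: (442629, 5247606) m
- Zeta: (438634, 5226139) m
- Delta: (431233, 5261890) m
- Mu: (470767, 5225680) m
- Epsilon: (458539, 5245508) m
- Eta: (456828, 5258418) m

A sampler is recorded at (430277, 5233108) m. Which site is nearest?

Theta

Squared distances to each site:
Kappa: 1551294161.000; Theta: 93087796.000; Beta: 362763908.000; Zeta: 118406410.000; Delta: 829317460.000; Mu: 1694615284.000; Epsilon: 952500644.000; Eta: 1345551701.000.
Minimum at Theta.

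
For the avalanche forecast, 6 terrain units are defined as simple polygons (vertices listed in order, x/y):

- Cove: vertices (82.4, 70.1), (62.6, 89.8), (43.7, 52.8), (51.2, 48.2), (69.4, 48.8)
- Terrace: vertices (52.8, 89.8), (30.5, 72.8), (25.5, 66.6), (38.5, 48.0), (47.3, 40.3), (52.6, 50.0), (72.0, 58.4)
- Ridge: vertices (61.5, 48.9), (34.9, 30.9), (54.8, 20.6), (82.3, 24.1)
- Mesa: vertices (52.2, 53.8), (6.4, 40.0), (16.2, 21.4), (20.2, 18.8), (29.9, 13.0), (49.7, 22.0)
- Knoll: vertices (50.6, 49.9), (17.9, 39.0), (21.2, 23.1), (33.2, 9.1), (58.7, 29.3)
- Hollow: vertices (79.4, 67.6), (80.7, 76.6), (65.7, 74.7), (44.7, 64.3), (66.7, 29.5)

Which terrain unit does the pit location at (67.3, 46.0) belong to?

Cast a ray rightward from (67.3, 46.0). For each polygon, the edges (by vertex number in listed order) whose endpoints lie on opposite sides of y = 46.0, where each meets that height, and whether that is right or left of the point:
Cove: no edge straddles that height → 0 crossings.
Terrace: 4–5 at x≈40.79 (left), 5–6 at x≈50.41 (left) → 0 crossings.
Ridge: 1–2 at x≈57.21 (left), 4–1 at x≈63.93 (left) → 0 crossings.
Mesa: 1–2 at x≈26.31 (left), 6–1 at x≈51.59 (left) → 0 crossings.
Knoll: 1–2 at x≈38.90 (left), 5–1 at x≈52.13 (left) → 0 crossings.
Hollow: 4–5 at x≈56.27 (left), 5–1 at x≈72.20 (right) → 1 crossing.
Only Hollow has an odd count, so the point is inside Hollow.

Hollow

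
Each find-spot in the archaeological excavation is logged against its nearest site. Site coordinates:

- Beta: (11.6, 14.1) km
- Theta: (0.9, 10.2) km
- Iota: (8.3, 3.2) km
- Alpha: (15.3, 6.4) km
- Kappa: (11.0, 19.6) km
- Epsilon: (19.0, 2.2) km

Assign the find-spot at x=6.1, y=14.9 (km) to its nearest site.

Beta

Squared distances to each site:
Beta: 30.890; Theta: 49.130; Iota: 141.730; Alpha: 156.890; Kappa: 46.100; Epsilon: 327.700.
Minimum at Beta.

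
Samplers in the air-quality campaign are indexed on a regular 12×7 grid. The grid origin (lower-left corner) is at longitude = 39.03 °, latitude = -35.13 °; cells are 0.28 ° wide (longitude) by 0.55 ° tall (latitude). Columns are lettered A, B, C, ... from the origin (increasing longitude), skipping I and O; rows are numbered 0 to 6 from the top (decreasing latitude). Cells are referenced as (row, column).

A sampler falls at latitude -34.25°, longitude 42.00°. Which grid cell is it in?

(5, L)

Column index: ⌊(42.00 − 39.03) / 0.28⌋ = ⌊10.607⌋ = 10 → column L
Row offset from origin: ⌊(-34.25 − -35.13) / 0.55⌋ = ⌊1.600⌋ = 1 → row 5 (counted from top)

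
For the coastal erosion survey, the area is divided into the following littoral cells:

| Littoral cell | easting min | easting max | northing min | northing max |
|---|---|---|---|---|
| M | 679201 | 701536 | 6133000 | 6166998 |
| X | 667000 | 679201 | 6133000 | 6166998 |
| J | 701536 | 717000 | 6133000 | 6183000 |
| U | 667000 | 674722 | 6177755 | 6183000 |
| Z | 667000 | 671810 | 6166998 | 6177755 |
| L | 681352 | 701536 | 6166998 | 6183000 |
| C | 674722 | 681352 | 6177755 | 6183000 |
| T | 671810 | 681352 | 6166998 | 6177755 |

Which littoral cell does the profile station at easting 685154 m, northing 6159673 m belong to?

M

The point has easting = 685154 and northing = 6159673.
Only M satisfies 679201 ≤ easting ≤ 701536 and 6133000 ≤ northing ≤ 6166998.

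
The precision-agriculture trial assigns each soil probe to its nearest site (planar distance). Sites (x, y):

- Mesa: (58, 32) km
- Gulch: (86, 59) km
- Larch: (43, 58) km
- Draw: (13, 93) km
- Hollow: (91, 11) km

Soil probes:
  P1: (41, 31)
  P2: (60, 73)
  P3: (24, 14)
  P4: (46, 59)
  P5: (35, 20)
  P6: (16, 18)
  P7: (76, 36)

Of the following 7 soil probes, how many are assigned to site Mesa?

5

P1 → Mesa
P2 → Larch
P3 → Mesa
P4 → Larch
P5 → Mesa
P6 → Mesa
P7 → Mesa
5 of the 7 go to Mesa.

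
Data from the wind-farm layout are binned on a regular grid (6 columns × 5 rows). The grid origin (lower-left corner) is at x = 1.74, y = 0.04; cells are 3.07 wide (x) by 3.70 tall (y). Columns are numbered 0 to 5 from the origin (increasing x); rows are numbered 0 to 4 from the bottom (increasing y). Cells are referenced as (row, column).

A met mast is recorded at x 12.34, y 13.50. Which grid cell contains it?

Column index: ⌊(12.34 − 1.74) / 3.07⌋ = ⌊3.453⌋ = 3
Row offset from origin: ⌊(13.50 − 0.04) / 3.70⌋ = ⌊3.638⌋ = 3 → row 3

(3, 3)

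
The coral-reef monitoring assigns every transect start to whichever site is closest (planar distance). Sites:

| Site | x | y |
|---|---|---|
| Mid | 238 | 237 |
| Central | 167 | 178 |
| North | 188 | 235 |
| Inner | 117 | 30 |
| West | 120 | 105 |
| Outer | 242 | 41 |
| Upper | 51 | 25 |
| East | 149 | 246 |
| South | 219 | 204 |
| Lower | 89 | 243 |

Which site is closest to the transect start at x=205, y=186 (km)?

South

Squared distances to each site:
Mid: 3690.000; Central: 1508.000; North: 2690.000; Inner: 32080.000; West: 13786.000; Outer: 22394.000; Upper: 49637.000; East: 6736.000; South: 520.000; Lower: 16705.000.
Minimum at South.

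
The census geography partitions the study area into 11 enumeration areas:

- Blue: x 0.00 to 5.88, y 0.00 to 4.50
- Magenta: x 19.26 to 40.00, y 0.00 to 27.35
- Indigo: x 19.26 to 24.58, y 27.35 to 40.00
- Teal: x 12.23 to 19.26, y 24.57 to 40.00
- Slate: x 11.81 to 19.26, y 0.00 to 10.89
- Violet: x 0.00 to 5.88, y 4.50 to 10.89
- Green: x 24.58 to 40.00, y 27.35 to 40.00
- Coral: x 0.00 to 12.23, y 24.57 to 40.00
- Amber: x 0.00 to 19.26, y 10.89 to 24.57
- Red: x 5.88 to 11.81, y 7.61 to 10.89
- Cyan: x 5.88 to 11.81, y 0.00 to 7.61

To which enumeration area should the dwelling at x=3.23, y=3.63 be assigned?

Blue

The point has x = 3.23 and y = 3.63.
Only Blue satisfies 0.00 ≤ x ≤ 5.88 and 0.00 ≤ y ≤ 4.50.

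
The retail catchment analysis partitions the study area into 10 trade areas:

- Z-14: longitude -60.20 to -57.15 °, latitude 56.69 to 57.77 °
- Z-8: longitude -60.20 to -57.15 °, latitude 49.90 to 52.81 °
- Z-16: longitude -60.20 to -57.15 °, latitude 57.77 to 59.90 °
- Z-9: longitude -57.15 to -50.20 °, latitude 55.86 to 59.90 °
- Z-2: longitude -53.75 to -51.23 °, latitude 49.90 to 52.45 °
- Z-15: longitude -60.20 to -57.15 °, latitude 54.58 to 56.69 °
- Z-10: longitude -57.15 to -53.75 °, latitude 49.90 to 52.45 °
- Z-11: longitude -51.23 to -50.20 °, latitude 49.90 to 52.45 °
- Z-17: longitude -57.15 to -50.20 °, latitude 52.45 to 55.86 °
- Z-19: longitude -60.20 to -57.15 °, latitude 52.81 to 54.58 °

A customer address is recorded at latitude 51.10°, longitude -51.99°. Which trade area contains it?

The point has longitude = -51.99 and latitude = 51.10.
Only Z-2 satisfies -53.75 ≤ longitude ≤ -51.23 and 49.90 ≤ latitude ≤ 52.45.

Z-2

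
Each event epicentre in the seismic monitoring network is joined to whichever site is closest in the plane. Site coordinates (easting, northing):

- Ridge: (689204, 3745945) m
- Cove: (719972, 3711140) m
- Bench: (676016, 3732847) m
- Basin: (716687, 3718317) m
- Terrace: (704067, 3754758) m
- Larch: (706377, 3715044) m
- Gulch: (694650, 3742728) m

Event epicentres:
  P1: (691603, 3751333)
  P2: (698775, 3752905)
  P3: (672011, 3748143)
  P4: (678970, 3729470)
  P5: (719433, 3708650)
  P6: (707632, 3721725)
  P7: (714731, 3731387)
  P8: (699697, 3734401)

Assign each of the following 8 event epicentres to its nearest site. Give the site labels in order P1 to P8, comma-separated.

P1 → Ridge (d²=34785745.00)
P2 → Terrace (d²=31438873.00)
P3 → Bench (d²=250007641.00)
P4 → Bench (d²=20130245.00)
P5 → Cove (d²=6490621.00)
P6 → Larch (d²=46210786.00)
P7 → Basin (d²=174650836.00)
P8 → Gulch (d²=94811138.00)

Ridge, Terrace, Bench, Bench, Cove, Larch, Basin, Gulch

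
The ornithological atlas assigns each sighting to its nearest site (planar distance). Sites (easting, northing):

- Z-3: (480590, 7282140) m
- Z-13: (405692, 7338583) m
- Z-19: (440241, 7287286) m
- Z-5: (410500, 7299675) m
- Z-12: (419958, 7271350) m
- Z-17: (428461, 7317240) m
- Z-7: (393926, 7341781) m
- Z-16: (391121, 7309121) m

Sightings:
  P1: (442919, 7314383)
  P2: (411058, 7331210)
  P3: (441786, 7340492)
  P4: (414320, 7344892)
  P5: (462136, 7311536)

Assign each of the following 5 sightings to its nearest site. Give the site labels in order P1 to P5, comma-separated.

P1 → Z-17 (d²=217196213.00)
P2 → Z-13 (d²=83155085.00)
P3 → Z-17 (d²=718211129.00)
P4 → Z-13 (d²=114245865.00)
P5 → Z-19 (d²=1067453525.00)

Z-17, Z-13, Z-17, Z-13, Z-19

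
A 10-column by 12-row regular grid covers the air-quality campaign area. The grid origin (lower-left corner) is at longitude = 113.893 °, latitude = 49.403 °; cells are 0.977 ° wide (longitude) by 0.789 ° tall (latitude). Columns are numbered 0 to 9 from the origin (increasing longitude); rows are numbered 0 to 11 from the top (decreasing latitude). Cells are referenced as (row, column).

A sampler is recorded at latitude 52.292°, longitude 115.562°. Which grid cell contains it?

Column index: ⌊(115.562 − 113.893) / 0.977⌋ = ⌊1.708⌋ = 1
Row offset from origin: ⌊(52.292 − 49.403) / 0.789⌋ = ⌊3.662⌋ = 3 → row 8 (counted from top)

(8, 1)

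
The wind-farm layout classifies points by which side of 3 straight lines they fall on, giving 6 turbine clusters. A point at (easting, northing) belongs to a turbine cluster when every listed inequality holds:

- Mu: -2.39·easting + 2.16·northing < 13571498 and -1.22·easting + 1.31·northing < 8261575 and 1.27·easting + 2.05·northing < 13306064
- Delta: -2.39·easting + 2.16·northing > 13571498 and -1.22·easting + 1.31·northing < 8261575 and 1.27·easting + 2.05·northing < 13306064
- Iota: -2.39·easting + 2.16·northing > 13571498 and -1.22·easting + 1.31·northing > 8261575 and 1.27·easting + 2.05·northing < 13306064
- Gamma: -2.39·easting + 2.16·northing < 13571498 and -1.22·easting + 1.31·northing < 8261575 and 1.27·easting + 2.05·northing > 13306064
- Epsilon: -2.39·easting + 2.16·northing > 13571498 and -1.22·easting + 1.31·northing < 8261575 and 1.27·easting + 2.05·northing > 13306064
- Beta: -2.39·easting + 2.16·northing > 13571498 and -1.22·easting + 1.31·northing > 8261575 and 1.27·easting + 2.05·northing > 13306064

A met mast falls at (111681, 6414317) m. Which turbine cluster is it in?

Iota

-2.39·111681 + 2.16·6414317 = 13588007.130, which is > 13571498
-1.22·111681 + 1.31·6414317 = 8266504.450, which is > 8261575
1.27·111681 + 2.05·6414317 = 13291184.720, which is < 13306064
This sign pattern matches Iota.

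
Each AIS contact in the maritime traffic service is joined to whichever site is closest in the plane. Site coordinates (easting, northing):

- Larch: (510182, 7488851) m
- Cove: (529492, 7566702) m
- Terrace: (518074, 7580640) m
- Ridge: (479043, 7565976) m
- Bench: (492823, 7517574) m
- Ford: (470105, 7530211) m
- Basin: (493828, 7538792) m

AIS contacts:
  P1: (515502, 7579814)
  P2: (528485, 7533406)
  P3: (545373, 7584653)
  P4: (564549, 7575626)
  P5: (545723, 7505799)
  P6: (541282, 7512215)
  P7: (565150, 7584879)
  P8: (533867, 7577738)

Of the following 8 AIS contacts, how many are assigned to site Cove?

5

P1 → Terrace
P2 → Cove
P3 → Cove
P4 → Cove
P5 → Larch
P6 → Larch
P7 → Cove
P8 → Cove
5 of the 8 go to Cove.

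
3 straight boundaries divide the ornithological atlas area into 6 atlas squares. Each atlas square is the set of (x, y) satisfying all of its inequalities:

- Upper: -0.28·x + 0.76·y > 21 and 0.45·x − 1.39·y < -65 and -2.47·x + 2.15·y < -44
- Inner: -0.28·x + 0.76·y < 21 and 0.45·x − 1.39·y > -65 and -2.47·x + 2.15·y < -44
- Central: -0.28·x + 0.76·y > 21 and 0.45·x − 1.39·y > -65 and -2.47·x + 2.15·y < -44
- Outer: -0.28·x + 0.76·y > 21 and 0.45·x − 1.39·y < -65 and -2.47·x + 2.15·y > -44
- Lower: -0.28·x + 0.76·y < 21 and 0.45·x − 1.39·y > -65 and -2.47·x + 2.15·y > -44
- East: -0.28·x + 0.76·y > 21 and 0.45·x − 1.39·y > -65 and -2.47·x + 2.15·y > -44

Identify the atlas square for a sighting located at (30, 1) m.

-0.28·30 + 0.76·1 = -7.640, which is < 21
0.45·30 − 1.39·1 = 12.110, which is > -65
-2.47·30 + 2.15·1 = -71.950, which is < -44
This sign pattern matches Inner.

Inner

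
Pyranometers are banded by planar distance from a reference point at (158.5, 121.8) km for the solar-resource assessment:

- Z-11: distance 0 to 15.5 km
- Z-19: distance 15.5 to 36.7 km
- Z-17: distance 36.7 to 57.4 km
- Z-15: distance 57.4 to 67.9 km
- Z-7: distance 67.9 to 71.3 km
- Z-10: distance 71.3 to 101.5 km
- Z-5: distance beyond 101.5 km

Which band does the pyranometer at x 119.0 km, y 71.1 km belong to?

Distance = √((119.0−158.5)² + (71.1−121.8)²) = √(1560.250 + 2570.490) = 64.271 km.
57.4 ≤ 64.271 < 67.9 → Z-15.

Z-15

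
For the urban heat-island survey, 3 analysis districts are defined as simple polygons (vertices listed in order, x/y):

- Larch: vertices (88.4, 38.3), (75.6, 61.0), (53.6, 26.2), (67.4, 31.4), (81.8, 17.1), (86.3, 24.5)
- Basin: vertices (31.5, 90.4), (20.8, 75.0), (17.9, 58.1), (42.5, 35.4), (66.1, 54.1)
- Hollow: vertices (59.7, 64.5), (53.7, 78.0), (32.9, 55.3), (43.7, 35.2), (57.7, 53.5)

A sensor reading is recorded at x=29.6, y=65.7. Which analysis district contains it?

Basin

Cast a ray rightward from (29.6, 65.7). For each polygon, the edges (by vertex number in listed order) whose endpoints lie on opposite sides of y = 65.7, where each meets that height, and whether that is right or left of the point:
Larch: no edge straddles that height → 0 crossings.
Basin: 2–3 at x≈19.20 (left), 5–1 at x≈55.04 (right) → 1 crossing.
Hollow: 1–2 at x≈59.17 (right), 2–3 at x≈42.43 (right) → 2 crossings.
Only Basin has an odd count, so the point is inside Basin.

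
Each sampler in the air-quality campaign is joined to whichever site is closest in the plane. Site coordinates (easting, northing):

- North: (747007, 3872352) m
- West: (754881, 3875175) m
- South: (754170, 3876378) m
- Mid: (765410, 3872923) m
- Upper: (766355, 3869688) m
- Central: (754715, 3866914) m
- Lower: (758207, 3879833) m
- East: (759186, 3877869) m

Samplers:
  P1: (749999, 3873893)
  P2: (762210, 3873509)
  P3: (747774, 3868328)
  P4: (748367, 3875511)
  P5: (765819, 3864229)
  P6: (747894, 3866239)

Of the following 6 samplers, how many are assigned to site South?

0

P1 → North
P2 → Mid
P3 → North
P4 → North
P5 → Upper
P6 → North
0 of the 6 go to South.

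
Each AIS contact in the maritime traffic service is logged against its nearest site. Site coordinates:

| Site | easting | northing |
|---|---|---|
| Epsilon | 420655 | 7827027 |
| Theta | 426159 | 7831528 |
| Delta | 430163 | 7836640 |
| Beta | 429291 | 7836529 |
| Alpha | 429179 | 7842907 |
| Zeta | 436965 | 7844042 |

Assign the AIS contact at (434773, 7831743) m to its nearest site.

Squared distances to each site:
Epsilon: 221558580.000; Theta: 74247221.000; Delta: 45232709.000; Beta: 52958120.000; Alpha: 155927732.000; Zeta: 156070265.000.
Minimum at Delta.

Delta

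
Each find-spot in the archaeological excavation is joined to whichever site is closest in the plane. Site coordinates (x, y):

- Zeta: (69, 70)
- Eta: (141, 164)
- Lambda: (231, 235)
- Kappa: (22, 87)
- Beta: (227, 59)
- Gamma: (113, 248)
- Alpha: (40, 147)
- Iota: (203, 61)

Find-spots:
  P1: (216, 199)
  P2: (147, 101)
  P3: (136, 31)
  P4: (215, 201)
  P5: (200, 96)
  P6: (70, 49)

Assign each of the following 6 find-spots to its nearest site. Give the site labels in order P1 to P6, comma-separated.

Lambda, Eta, Iota, Lambda, Iota, Zeta

P1 → Lambda (d²=1521.00)
P2 → Eta (d²=4005.00)
P3 → Iota (d²=5389.00)
P4 → Lambda (d²=1412.00)
P5 → Iota (d²=1234.00)
P6 → Zeta (d²=442.00)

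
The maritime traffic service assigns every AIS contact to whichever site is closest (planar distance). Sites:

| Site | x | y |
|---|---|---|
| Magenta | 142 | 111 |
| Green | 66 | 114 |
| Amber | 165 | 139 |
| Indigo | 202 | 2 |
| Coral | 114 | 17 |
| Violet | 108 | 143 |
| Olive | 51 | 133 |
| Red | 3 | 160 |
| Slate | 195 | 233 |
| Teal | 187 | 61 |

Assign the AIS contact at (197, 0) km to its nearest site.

Squared distances to each site:
Magenta: 15346.000; Green: 30157.000; Amber: 20345.000; Indigo: 29.000; Coral: 7178.000; Violet: 28370.000; Olive: 39005.000; Red: 63236.000; Slate: 54293.000; Teal: 3821.000.
Minimum at Indigo.

Indigo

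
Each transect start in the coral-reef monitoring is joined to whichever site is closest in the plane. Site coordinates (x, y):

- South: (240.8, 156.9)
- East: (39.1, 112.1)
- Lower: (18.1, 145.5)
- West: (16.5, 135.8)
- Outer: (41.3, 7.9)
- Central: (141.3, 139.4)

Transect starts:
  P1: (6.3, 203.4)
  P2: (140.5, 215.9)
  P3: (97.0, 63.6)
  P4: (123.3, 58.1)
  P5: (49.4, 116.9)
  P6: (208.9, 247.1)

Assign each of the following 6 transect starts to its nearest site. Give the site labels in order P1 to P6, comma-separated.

P1 → Lower (d²=3491.65)
P2 → Central (d²=5852.89)
P3 → East (d²=5704.66)
P4 → Central (d²=6933.69)
P5 → East (d²=129.13)
P6 → South (d²=9153.65)

Lower, Central, East, Central, East, South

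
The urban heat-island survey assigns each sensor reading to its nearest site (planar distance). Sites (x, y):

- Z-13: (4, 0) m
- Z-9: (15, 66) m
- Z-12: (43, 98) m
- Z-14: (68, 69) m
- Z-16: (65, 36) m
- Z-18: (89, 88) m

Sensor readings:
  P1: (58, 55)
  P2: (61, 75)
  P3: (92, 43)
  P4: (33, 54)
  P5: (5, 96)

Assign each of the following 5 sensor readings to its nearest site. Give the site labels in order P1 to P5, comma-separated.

P1 → Z-14 (d²=296.00)
P2 → Z-14 (d²=85.00)
P3 → Z-16 (d²=778.00)
P4 → Z-9 (d²=468.00)
P5 → Z-9 (d²=1000.00)

Z-14, Z-14, Z-16, Z-9, Z-9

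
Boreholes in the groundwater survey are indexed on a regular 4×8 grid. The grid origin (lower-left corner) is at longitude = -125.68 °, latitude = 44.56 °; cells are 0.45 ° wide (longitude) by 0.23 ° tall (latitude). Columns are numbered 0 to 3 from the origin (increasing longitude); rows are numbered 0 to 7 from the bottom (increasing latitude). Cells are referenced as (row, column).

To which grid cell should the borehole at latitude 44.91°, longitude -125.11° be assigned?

Column index: ⌊(-125.11 − -125.68) / 0.45⌋ = ⌊1.267⌋ = 1
Row offset from origin: ⌊(44.91 − 44.56) / 0.23⌋ = ⌊1.522⌋ = 1 → row 1

(1, 1)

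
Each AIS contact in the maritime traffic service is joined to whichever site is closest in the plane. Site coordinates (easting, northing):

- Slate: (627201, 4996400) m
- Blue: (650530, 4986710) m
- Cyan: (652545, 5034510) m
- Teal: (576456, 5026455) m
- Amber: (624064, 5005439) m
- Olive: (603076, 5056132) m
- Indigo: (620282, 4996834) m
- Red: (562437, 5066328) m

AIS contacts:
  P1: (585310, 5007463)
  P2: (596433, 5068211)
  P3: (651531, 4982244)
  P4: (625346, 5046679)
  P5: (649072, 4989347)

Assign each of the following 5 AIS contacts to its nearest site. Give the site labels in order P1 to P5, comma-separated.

Teal, Olive, Blue, Olive, Blue

P1 → Teal (d²=439089380.00)
P2 → Olive (d²=190031690.00)
P3 → Blue (d²=20947157.00)
P4 → Olive (d²=585312109.00)
P5 → Blue (d²=9079533.00)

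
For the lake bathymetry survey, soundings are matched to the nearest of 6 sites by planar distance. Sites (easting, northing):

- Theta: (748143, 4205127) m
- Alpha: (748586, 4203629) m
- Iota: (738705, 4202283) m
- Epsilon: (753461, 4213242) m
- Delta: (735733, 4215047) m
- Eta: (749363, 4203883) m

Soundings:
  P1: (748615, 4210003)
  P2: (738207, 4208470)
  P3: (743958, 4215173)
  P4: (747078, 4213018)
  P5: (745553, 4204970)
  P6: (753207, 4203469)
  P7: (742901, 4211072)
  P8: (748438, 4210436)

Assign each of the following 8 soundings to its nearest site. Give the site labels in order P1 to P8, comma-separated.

Theta, Iota, Delta, Epsilon, Theta, Eta, Theta, Theta

P1 → Theta (d²=23998160.00)
P2 → Iota (d²=38526973.00)
P3 → Delta (d²=67666501.00)
P4 → Epsilon (d²=40792865.00)
P5 → Theta (d²=6732749.00)
P6 → Eta (d²=14947732.00)
P7 → Theta (d²=62821589.00)
P8 → Theta (d²=28272506.00)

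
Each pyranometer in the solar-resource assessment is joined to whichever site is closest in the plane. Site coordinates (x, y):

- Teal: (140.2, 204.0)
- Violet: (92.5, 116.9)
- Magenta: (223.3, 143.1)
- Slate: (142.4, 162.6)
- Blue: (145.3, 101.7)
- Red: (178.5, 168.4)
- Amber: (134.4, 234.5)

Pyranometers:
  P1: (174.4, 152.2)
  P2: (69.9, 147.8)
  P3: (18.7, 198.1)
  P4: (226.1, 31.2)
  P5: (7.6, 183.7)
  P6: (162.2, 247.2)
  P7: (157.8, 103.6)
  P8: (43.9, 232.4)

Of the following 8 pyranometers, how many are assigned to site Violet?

3

P1 → Red
P2 → Violet
P3 → Violet
P4 → Blue
P5 → Violet
P6 → Amber
P7 → Blue
P8 → Amber
3 of the 8 go to Violet.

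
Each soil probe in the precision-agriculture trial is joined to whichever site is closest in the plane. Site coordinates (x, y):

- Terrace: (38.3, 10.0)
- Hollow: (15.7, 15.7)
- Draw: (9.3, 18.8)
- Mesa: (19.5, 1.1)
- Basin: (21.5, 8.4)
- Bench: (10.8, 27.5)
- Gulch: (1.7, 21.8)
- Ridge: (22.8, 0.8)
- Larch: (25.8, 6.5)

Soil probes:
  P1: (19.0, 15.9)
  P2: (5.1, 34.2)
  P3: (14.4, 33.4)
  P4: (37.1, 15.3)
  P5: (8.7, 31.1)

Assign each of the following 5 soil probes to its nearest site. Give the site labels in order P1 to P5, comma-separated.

P1 → Hollow (d²=10.93)
P2 → Bench (d²=77.38)
P3 → Bench (d²=47.77)
P4 → Terrace (d²=29.53)
P5 → Bench (d²=17.37)

Hollow, Bench, Bench, Terrace, Bench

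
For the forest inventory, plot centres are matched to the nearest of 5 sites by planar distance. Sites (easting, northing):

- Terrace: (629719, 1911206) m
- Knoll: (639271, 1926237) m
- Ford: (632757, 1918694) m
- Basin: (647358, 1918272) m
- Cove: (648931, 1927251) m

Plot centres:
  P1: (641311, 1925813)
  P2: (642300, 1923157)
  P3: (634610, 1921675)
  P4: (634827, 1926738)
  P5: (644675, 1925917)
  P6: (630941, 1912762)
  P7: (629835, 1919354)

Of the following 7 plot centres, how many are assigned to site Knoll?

3

P1 → Knoll
P2 → Knoll
P3 → Ford
P4 → Knoll
P5 → Cove
P6 → Terrace
P7 → Ford
3 of the 7 go to Knoll.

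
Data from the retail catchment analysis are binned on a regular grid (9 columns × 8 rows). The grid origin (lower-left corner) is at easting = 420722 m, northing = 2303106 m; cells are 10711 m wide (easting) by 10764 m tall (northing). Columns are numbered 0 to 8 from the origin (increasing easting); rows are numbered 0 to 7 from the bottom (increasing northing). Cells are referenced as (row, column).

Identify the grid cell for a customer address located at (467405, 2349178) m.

Column index: ⌊(467405 − 420722) / 10711⌋ = ⌊4.358⌋ = 4
Row offset from origin: ⌊(2349178 − 2303106) / 10764⌋ = ⌊4.280⌋ = 4 → row 4

(4, 4)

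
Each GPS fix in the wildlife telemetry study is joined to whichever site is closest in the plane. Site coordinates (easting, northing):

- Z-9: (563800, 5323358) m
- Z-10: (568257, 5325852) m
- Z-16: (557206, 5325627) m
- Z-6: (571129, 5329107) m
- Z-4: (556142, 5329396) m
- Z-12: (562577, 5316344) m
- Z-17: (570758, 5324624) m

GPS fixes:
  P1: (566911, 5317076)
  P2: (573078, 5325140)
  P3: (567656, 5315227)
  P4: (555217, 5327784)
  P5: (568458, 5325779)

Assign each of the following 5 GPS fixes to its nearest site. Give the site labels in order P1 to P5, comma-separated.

P1 → Z-12 (d²=19319380.00)
P2 → Z-17 (d²=5648656.00)
P3 → Z-12 (d²=27043930.00)
P4 → Z-4 (d²=3454169.00)
P5 → Z-10 (d²=45730.00)

Z-12, Z-17, Z-12, Z-4, Z-10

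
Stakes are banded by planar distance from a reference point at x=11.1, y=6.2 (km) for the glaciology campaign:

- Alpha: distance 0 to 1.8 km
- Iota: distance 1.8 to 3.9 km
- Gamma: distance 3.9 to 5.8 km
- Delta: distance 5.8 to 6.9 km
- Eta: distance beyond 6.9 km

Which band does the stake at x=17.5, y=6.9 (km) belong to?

Distance = √((17.5−11.1)² + (6.9−6.2)²) = √(40.960 + 0.490) = 6.438 km.
5.8 ≤ 6.438 < 6.9 → Delta.

Delta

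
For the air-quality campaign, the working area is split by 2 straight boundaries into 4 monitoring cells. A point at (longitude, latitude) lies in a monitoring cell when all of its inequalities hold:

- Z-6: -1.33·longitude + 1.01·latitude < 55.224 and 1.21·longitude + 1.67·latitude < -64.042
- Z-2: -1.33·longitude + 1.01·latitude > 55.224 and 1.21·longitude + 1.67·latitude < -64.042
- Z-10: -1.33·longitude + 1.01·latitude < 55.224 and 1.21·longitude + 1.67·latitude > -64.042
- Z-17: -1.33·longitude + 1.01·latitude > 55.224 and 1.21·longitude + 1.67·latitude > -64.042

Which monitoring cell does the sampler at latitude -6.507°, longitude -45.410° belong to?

Z-6

-1.33·-45.410 + 1.01·-6.507 = 53.823, which is < 55.224
1.21·-45.410 + 1.67·-6.507 = -65.813, which is < -64.042
This sign pattern matches Z-6.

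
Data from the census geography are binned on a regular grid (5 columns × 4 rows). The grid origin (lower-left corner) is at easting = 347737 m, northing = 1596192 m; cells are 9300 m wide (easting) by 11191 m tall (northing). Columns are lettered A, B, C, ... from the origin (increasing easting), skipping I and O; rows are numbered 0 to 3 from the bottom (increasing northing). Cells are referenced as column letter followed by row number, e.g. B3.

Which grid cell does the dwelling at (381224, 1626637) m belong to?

Column index: ⌊(381224 − 347737) / 9300⌋ = ⌊3.601⌋ = 3 → column D
Row offset from origin: ⌊(1626637 − 1596192) / 11191⌋ = ⌊2.720⌋ = 2 → row 2

D2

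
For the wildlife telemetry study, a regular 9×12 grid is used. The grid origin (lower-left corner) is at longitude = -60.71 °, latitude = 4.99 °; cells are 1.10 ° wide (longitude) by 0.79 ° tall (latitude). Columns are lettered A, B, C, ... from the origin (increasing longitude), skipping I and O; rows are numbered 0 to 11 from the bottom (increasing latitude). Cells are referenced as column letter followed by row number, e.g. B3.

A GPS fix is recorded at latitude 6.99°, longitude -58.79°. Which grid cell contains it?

Column index: ⌊(-58.79 − -60.71) / 1.10⌋ = ⌊1.745⌋ = 1 → column B
Row offset from origin: ⌊(6.99 − 4.99) / 0.79⌋ = ⌊2.532⌋ = 2 → row 2

B2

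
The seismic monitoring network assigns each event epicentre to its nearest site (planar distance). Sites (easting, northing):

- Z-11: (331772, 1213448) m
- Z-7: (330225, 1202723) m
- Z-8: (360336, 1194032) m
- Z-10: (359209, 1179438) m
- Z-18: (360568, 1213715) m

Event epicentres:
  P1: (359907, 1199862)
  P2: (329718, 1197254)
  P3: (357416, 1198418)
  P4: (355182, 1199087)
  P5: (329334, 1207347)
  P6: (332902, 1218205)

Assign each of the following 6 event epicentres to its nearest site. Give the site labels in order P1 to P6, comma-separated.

P1 → Z-8 (d²=34172941.00)
P2 → Z-7 (d²=30167010.00)
P3 → Z-8 (d²=27763396.00)
P4 → Z-8 (d²=52116741.00)
P5 → Z-7 (d²=22175257.00)
P6 → Z-11 (d²=23905949.00)

Z-8, Z-7, Z-8, Z-8, Z-7, Z-11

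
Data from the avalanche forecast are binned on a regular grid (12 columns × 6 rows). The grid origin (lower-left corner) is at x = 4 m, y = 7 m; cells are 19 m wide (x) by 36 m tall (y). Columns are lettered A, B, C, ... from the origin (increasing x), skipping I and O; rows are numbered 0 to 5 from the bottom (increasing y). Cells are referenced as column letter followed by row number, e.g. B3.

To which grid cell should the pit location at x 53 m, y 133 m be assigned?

C3

Column index: ⌊(53 − 4) / 19⌋ = ⌊2.579⌋ = 2 → column C
Row offset from origin: ⌊(133 − 7) / 36⌋ = ⌊3.500⌋ = 3 → row 3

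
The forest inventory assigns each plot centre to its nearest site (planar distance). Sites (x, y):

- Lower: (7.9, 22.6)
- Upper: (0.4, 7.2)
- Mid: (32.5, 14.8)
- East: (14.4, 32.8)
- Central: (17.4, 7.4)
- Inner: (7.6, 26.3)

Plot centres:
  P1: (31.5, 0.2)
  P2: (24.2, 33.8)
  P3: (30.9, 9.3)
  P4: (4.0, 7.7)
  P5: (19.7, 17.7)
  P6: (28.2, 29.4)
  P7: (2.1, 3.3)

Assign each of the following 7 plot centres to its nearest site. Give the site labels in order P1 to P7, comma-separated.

Mid, East, Mid, Upper, Central, East, Upper

P1 → Mid (d²=214.16)
P2 → East (d²=97.04)
P3 → Mid (d²=32.81)
P4 → Upper (d²=13.21)
P5 → Central (d²=111.38)
P6 → East (d²=202.00)
P7 → Upper (d²=18.10)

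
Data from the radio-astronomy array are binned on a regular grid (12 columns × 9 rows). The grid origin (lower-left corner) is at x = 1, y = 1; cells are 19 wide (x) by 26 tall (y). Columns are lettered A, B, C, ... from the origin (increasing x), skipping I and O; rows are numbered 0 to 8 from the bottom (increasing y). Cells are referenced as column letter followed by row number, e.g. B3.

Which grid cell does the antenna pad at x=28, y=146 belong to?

Column index: ⌊(28 − 1) / 19⌋ = ⌊1.421⌋ = 1 → column B
Row offset from origin: ⌊(146 − 1) / 26⌋ = ⌊5.577⌋ = 5 → row 5

B5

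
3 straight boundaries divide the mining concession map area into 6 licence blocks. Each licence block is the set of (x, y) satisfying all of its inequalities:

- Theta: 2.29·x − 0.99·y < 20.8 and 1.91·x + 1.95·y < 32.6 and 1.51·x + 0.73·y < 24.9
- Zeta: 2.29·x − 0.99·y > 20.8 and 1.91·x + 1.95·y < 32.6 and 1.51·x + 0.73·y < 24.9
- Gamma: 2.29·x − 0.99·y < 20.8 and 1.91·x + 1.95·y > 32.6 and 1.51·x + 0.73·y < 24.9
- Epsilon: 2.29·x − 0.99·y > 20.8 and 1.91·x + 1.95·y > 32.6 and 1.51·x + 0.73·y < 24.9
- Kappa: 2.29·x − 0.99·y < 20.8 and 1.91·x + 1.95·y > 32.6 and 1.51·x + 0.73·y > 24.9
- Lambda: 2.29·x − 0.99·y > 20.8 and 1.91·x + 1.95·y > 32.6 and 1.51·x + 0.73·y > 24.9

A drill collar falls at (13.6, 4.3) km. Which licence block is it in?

2.29·13.6 − 0.99·4.3 = 26.887, which is > 20.8
1.91·13.6 + 1.95·4.3 = 34.361, which is > 32.6
1.51·13.6 + 0.73·4.3 = 23.675, which is < 24.9
This sign pattern matches Epsilon.

Epsilon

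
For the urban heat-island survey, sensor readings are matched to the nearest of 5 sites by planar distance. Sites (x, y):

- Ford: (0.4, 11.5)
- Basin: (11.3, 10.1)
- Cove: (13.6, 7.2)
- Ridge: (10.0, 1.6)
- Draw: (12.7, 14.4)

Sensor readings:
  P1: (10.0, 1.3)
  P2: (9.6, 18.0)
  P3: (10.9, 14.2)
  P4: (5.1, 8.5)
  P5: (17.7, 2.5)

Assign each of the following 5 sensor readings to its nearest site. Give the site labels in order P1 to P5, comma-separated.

P1 → Ridge (d²=0.09)
P2 → Draw (d²=22.57)
P3 → Draw (d²=3.28)
P4 → Ford (d²=31.09)
P5 → Cove (d²=38.90)

Ridge, Draw, Draw, Ford, Cove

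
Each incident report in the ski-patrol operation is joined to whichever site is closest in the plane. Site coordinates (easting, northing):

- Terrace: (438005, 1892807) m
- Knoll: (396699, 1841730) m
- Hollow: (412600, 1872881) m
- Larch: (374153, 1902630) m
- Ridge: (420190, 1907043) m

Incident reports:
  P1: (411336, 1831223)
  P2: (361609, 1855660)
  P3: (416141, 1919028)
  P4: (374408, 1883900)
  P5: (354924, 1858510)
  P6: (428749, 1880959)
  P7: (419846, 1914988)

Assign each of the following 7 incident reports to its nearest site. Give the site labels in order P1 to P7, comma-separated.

P1 → Knoll (d²=324638818.00)
P2 → Knoll (d²=1425353000.00)
P3 → Ridge (d²=160034626.00)
P4 → Larch (d²=350877925.00)
P5 → Knoll (d²=2026719025.00)
P6 → Terrace (d²=226048640.00)
P7 → Ridge (d²=63241361.00)

Knoll, Knoll, Ridge, Larch, Knoll, Terrace, Ridge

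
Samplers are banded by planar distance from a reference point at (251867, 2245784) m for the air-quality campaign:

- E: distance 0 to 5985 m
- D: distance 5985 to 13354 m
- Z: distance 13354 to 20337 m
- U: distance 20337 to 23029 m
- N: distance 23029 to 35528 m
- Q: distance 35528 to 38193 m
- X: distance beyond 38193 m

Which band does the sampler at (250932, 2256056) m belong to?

D

Distance = √((250932−251867)² + (2256056−2245784)²) = √(874225.000 + 105513984.000) = 10314.466 m.
5985 ≤ 10314.466 < 13354 → D.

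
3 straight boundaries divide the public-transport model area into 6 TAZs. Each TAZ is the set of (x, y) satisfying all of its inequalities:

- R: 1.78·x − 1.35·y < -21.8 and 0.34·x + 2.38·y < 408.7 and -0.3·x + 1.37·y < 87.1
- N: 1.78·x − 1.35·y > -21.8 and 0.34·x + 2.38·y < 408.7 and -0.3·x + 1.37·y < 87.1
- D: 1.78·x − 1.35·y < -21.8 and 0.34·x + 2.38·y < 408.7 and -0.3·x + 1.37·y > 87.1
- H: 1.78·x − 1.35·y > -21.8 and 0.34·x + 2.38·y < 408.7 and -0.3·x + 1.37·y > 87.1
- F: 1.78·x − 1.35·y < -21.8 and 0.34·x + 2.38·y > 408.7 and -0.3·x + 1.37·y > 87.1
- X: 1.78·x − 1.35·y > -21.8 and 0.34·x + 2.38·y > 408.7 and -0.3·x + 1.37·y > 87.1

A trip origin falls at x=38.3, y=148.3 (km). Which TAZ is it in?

D

1.78·38.3 − 1.35·148.3 = -132.031, which is < -21.8
0.34·38.3 + 2.38·148.3 = 365.976, which is < 408.7
-0.3·38.3 + 1.37·148.3 = 191.681, which is > 87.1
This sign pattern matches D.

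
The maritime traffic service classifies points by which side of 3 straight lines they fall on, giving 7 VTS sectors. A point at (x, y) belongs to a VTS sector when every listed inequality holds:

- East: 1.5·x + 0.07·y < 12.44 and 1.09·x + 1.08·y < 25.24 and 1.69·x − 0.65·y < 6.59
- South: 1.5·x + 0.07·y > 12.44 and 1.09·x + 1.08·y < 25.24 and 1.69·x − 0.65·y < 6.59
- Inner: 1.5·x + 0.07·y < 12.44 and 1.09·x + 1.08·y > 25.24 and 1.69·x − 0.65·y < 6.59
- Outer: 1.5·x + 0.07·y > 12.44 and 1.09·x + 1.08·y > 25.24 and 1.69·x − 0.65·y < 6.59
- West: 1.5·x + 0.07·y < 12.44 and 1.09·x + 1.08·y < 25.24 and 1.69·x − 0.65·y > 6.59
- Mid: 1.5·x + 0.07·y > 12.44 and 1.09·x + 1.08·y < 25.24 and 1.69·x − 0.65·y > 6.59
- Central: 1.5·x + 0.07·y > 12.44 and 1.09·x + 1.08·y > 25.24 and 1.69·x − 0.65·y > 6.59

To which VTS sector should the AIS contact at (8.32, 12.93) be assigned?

South

1.5·8.32 + 0.07·12.93 = 13.385, which is > 12.44
1.09·8.32 + 1.08·12.93 = 23.033, which is < 25.24
1.69·8.32 − 0.65·12.93 = 5.656, which is < 6.59
This sign pattern matches South.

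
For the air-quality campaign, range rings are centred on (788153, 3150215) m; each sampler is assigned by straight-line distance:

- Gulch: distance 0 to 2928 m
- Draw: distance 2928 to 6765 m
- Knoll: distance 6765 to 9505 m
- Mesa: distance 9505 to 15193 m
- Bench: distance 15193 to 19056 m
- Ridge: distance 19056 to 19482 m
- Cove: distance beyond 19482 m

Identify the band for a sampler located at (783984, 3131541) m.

Distance = √((783984−788153)² + (3131541−3150215)²) = √(17380561.000 + 348718276.000) = 19133.709 m.
19056 ≤ 19133.709 < 19482 → Ridge.

Ridge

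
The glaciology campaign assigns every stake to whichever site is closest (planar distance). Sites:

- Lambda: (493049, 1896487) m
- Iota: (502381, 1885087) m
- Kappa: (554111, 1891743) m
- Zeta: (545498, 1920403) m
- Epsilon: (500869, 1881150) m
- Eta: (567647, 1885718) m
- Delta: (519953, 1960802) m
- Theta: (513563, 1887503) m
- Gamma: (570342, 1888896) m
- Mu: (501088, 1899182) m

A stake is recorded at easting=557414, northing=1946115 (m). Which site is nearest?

Squared distances to each site:
Lambda: 6605791609.000; Iota: 6753047873.000; Kappa: 2967224193.000; Zeta: 803098000.000; Epsilon: 7417788250.000; Eta: 3752511898.000; Delta: 1619034490.000; Theta: 5358276745.000; Gamma: 3441147145.000; Mu: 5375324765.000.
Minimum at Zeta.

Zeta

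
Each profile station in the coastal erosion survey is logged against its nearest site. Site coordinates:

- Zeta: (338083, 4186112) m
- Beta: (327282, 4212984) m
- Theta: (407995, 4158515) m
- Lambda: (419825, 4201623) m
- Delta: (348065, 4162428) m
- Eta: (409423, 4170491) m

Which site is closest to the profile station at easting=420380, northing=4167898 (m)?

Eta

Squared distances to each site:
Zeta: 7104546005.000; Beta: 10699985000.000; Theta: 241428914.000; Lambda: 1137683650.000; Delta: 5259380125.000; Eta: 126779498.000.
Minimum at Eta.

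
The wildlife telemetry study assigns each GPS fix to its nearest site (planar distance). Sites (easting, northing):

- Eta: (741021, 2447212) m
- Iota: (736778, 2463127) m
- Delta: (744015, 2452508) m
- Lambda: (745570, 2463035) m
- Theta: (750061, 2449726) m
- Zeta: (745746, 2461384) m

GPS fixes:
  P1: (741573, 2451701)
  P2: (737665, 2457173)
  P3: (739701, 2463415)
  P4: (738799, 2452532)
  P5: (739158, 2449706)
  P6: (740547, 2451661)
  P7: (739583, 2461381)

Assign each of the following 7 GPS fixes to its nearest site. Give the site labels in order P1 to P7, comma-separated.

P1 → Delta (d²=6614613.00)
P2 → Iota (d²=36236885.00)
P3 → Iota (d²=8626873.00)
P4 → Delta (d²=27207232.00)
P5 → Eta (d²=9690805.00)
P6 → Delta (d²=12744433.00)
P7 → Iota (d²=10916541.00)

Delta, Iota, Iota, Delta, Eta, Delta, Iota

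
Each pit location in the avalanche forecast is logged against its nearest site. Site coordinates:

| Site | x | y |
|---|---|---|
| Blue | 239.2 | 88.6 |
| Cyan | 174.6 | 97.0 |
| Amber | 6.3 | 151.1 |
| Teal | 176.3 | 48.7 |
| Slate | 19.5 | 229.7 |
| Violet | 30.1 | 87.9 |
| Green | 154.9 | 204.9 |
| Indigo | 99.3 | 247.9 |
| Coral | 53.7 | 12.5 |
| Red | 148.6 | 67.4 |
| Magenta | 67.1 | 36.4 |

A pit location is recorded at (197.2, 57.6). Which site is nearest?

Squared distances to each site:
Blue: 2725.000; Cyan: 2063.120; Amber: 45185.060; Teal: 516.020; Slate: 61195.700; Violet: 28840.500; Green: 23486.580; Indigo: 45798.500; Coral: 22626.260; Red: 2458.000; Magenta: 17375.450.
Minimum at Teal.

Teal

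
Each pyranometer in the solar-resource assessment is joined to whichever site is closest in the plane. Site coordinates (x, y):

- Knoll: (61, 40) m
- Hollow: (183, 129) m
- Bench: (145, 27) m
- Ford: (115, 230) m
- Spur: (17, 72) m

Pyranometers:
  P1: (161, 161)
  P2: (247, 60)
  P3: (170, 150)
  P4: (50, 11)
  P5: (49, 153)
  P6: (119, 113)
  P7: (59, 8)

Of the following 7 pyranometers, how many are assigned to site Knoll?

2

P1 → Hollow
P2 → Hollow
P3 → Hollow
P4 → Knoll
P5 → Spur
P6 → Hollow
P7 → Knoll
2 of the 7 go to Knoll.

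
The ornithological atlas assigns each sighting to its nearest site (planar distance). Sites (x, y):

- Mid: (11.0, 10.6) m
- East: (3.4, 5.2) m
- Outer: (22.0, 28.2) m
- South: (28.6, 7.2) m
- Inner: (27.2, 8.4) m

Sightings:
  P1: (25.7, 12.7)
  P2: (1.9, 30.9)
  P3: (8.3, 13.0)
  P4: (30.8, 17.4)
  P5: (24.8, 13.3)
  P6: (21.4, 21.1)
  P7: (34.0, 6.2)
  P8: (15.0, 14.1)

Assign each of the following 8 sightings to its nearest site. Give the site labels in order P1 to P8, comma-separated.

P1 → Inner (d²=20.74)
P2 → Outer (d²=411.30)
P3 → Mid (d²=13.05)
P4 → Inner (d²=93.96)
P5 → Inner (d²=29.77)
P6 → Outer (d²=50.77)
P7 → South (d²=30.16)
P8 → Mid (d²=28.25)

Inner, Outer, Mid, Inner, Inner, Outer, South, Mid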